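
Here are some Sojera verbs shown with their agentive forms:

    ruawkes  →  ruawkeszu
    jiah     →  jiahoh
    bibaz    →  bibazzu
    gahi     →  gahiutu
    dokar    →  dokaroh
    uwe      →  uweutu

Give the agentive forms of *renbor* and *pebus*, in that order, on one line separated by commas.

renboroh, pebuszu

The suffix is conditioned by the final sound: -zu when the stem ends in a sibilant (*ruawkes*, *bibaz*); -oh when the stem ends in a non-sibilant consonant (*jiah*, *dokar*); -utu when the stem ends in a vowel (*gahi*, *uwe*).
*renbor* — final sound /r/ (a non-sibilant consonant) → -oh → *renboroh*.
The final sound of *pebus* is /s/, which is a sibilant, so the suffix is -zu, giving *pebuszu*.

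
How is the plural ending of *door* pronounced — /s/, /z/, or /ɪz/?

/z/

The stem *door* ends in a voiced non-sibilant sound.
The plural suffix surfaces as /ɪz/ after sibilants, /s/ after other voiceless consonants, and /z/ after other voiced sounds.
So the plural -s on *door* is pronounced /z/.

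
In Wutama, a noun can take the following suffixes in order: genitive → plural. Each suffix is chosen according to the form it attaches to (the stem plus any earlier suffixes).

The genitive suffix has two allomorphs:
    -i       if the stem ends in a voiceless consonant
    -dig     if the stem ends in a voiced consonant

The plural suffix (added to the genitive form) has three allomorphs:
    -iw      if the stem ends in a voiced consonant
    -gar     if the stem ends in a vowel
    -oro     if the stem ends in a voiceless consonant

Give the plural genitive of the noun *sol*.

The final consonant of *sol* is /l/, which is voiced, so the genitive suffix is -dig, giving *soldig*.
The final sound of the genitive form *soldig* is /g/, which is a voiced consonant, so the plural suffix is -iw, giving *soldigiw*.

soldigiw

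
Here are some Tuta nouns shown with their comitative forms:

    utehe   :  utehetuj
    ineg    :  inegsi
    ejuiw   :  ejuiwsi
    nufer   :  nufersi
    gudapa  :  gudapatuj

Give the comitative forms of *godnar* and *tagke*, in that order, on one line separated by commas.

godnarsi, tagketuj

The alternation tracks the final sound of the stem — -si when the stem ends in a consonant (*ineg*, *ejuiw*, *nufer*); -tuj when the stem ends in a vowel (*utehe*, *gudapa*).
The final sound of *godnar* is /r/, which is a consonant, so the suffix is -si, giving *godnarsi*.
*tagke* — final sound /e/ (a vowel) → -tuj → *tagketuj*.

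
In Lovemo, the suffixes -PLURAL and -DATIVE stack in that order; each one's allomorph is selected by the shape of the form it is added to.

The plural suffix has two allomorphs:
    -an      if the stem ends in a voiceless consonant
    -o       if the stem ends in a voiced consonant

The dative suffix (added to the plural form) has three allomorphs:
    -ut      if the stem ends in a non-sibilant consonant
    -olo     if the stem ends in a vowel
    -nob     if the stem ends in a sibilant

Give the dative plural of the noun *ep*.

epanut

*ep*: final consonant = /p/, voiceless → -an → *epan*.
Since the final sound of the plural form *epan* is /n/ (a non-sibilant consonant), it takes -ut, giving *epanut*.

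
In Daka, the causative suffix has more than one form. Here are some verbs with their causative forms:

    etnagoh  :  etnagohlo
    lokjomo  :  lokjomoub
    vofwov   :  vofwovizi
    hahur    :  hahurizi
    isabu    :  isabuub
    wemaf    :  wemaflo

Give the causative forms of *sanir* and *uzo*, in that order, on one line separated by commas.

Looking at the final sound of each stem: -lo when the stem ends in a voiceless consonant (*etnagoh*, *wemaf*); -izi when the stem ends in a voiced consonant (*vofwov*, *hahur*); -ub when the stem ends in a vowel (*lokjomo*, *isabu*).
*sanir*: final sound = /r/, a voiced consonant → -izi → *sanirizi*.
*uzo*: final sound = /o/, a vowel → -ub → *uzoub*.

sanirizi, uzoub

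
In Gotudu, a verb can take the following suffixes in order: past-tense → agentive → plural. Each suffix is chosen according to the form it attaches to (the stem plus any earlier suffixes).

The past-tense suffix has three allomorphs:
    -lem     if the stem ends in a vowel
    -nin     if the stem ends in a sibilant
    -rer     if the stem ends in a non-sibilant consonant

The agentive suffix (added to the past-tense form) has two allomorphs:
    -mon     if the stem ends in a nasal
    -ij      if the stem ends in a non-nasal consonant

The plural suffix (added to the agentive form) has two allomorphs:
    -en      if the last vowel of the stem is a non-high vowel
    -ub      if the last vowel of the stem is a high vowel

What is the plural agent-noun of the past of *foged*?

*foged* — final sound /d/ (a non-sibilant consonant) → -rer → *fogedrer*.
The past-tense form *fogedrer* — final consonant /r/ (non-nasal) → -ij → *fogedrerij*.
Since the last vowel of the agentive form *fogedrerij* is /i/ (a high vowel), it takes -ub, giving *fogedrerijub*.

fogedrerijub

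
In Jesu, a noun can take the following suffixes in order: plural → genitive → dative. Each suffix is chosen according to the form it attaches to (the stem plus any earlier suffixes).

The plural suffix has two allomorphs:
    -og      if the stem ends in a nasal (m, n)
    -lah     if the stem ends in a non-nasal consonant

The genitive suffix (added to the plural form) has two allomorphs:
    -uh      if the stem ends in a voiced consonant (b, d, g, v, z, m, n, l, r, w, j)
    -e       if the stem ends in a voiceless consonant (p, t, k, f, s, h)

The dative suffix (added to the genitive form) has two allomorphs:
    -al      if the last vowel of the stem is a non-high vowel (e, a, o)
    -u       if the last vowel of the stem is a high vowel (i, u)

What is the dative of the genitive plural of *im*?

Since the final consonant of *im* is /m/ (a nasal), it takes -og, giving *imog*.
The final consonant of the plural form *imog* is /g/, which is voiced, so the genitive suffix is -uh, giving *imoguh*.
The genitive form *imoguh* — last vowel /u/ (a high vowel) → -u → *imoguhu*.

imoguhu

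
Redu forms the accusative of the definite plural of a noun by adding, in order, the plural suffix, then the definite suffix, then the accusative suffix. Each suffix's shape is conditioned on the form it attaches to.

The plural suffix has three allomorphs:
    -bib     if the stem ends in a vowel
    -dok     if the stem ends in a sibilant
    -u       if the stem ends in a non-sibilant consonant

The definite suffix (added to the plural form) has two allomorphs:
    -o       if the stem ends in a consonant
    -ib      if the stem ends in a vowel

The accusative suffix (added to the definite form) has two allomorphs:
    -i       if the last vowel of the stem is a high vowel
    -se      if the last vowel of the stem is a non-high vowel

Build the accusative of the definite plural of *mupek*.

The final sound of *mupek* is /k/, which is a non-sibilant consonant, so the plural suffix is -u, giving *mupeku*.
The plural form *mupeku* — final sound /u/ (a vowel) → -ib → *mupekuib*.
Since the last vowel of the definite form *mupekuib* is /i/ (a high vowel), it takes -i, giving *mupekuibi*.

mupekuibi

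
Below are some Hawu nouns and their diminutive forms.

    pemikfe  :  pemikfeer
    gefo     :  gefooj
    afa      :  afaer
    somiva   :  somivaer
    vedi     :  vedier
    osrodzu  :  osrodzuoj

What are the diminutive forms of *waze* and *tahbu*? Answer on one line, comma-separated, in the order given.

Looking at the last vowel of each stem: -oj when the last vowel of the stem is a rounded vowel (*gefo*, *osrodzu*); -er when the last vowel of the stem is an unrounded vowel (*pemikfe*, *afa*, *somiva*, *vedi*).
The last vowel of *waze* is /e/, which is an unrounded vowel, so the suffix is -er, giving *wazeer*.
*tahbu*: last vowel = /u/, a rounded vowel → -oj → *tahbuoj*.

wazeer, tahbuoj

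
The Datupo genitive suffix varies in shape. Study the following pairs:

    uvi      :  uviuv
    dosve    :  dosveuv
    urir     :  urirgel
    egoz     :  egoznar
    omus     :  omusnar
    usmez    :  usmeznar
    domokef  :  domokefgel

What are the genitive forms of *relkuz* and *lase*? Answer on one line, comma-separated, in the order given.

relkuznar, laseuv

The pattern is sibilance of the final sound: -nar when the stem ends in a sibilant (*egoz*, *omus*, *usmez*); -gel when the stem ends in a non-sibilant consonant (*urir*, *domokef*); -uv when the stem ends in a vowel (*uvi*, *dosve*).
Since the final sound of *relkuz* is /z/ (a sibilant), it takes -nar, giving *relkuznar*.
*lase* — final sound /e/ (a vowel) → -uv → *laseuv*.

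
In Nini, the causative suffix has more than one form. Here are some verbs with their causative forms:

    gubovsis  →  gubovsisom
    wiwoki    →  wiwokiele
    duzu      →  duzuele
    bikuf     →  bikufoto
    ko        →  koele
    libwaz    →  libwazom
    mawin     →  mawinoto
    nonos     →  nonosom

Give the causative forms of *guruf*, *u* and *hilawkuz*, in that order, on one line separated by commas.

gurufoto, uele, hilawkuzom

Looking at the final sound of each stem: -om when the stem ends in a sibilant (*gubovsis*, *libwaz*, *nonos*); -oto when the stem ends in a non-sibilant consonant (*bikuf*, *mawin*); -ele when the stem ends in a vowel (*wiwoki*, *duzu*, *ko*).
Since the final sound of *guruf* is /f/ (a non-sibilant consonant), it takes -oto, giving *gurufoto*.
*u*: final sound = /u/, a vowel → -ele → *uele*.
The final sound of *hilawkuz* is /z/, which is a sibilant, so the suffix is -om, giving *hilawkuzom*.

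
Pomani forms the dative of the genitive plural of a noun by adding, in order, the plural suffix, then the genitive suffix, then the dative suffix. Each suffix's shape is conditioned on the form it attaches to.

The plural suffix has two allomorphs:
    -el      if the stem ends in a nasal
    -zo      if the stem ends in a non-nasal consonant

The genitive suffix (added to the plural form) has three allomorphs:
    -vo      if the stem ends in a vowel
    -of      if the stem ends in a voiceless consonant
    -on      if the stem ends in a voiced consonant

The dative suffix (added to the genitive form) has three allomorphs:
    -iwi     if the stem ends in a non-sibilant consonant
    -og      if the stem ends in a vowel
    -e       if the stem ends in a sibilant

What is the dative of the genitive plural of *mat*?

matzovoog

The final consonant of *mat* is /t/, which is non-nasal, so the plural suffix is -zo, giving *matzo*.
The plural form *matzo*: final sound = /o/, a vowel → -vo → *matzovo*.
Since the final sound of the genitive form *matzovo* is /o/ (a vowel), it takes -og, giving *matzovoog*.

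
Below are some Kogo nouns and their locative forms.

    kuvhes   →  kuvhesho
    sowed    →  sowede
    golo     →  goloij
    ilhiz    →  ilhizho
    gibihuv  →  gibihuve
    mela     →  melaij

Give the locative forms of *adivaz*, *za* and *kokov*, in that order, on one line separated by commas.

adivazho, zaij, kokove

The suffix is conditioned by the final sound: -ho when the stem ends in a sibilant (*kuvhes*, *ilhiz*); -e when the stem ends in a non-sibilant consonant (*sowed*, *gibihuv*); -ij when the stem ends in a vowel (*golo*, *mela*).
Since the final sound of *adivaz* is /z/ (a sibilant), it takes -ho, giving *adivazho*.
Since the final sound of *za* is /a/ (a vowel), it takes -ij, giving *zaij*.
*kokov* — final sound /v/ (a non-sibilant consonant) → -e → *kokove*.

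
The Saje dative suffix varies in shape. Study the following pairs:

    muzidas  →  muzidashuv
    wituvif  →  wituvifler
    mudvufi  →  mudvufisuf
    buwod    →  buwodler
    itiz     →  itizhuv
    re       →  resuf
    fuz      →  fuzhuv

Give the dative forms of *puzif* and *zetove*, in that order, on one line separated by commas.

The suffix is conditioned by the final sound: -huv when the stem ends in a sibilant (*muzidas*, *itiz*, *fuz*); -ler when the stem ends in a non-sibilant consonant (*wituvif*, *buwod*); -suf when the stem ends in a vowel (*mudvufi*, *re*).
The final sound of *puzif* is /f/, which is a non-sibilant consonant, so the suffix is -ler, giving *puzifler*.
*zetove*: final sound = /e/, a vowel → -suf → *zetovesuf*.

puzifler, zetovesuf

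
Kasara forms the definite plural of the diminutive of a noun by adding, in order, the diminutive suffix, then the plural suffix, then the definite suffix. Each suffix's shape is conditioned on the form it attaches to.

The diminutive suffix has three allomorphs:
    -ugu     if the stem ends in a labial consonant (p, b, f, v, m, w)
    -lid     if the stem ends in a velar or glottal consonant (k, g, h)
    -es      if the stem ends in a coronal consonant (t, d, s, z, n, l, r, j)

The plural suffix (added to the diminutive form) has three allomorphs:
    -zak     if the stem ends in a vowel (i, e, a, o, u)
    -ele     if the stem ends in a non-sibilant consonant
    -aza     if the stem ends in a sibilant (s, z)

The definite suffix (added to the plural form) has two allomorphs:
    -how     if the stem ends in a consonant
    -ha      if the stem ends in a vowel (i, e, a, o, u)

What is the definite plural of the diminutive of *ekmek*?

ekmeklideleha

*ekmek*: final consonant = /k/, velar/glottal → -lid → *ekmeklid*.
The diminutive form *ekmeklid*: final sound = /d/, a non-sibilant consonant → -ele → *ekmeklidele*.
The final sound of the plural form *ekmeklidele* is /e/, which is a vowel, so the definite suffix is -ha, giving *ekmeklideleha*.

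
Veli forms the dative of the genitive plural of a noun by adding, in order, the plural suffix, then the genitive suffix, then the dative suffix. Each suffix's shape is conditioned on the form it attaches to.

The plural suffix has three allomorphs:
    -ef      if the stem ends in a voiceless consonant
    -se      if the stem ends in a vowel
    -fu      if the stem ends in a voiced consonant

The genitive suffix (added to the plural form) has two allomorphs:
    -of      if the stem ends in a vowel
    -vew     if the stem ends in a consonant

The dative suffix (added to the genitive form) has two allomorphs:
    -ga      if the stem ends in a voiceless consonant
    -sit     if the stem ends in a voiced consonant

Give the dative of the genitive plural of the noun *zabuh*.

*zabuh*: final sound = /h/, a voiceless consonant → -ef → *zabuhef*.
The final sound of the plural form *zabuhef* is /f/, which is a consonant, so the genitive suffix is -vew, giving *zabuhefvew*.
The genitive form *zabuhefvew*: final consonant = /w/, voiced → -sit → *zabuhefvewsit*.

zabuhefvewsit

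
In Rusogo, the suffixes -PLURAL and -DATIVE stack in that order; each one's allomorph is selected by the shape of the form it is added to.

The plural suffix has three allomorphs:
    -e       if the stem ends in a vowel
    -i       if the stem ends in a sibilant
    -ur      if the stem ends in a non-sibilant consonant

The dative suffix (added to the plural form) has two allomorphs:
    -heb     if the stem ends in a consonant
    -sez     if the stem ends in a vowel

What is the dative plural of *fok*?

Since the final sound of *fok* is /k/ (a non-sibilant consonant), it takes -ur, giving *fokur*.
The plural form *fokur*: final sound = /r/, a consonant → -heb → *fokurheb*.

fokurheb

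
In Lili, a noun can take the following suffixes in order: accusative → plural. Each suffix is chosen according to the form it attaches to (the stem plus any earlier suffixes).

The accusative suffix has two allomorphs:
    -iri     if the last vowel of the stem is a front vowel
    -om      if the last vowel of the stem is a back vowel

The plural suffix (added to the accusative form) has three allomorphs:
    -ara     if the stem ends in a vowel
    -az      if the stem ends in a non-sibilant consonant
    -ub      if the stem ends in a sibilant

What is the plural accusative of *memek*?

memekiriara

Since the last vowel of *memek* is /e/ (a front vowel), it takes -iri, giving *memekiri*.
The accusative form *memekiri*: final sound = /i/, a vowel → -ara → *memekiriara*.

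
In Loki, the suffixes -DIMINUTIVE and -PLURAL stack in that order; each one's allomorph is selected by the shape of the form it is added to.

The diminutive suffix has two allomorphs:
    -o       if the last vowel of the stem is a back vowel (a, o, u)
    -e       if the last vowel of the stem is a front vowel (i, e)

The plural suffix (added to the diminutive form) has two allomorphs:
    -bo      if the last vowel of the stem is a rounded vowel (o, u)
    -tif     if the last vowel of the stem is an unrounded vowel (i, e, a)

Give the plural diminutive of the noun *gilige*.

giligeetif

*gilige* — last vowel /e/ (a front vowel) → -e → *giligee*.
Since the last vowel of the diminutive form *giligee* is /e/ (an unrounded vowel), it takes -tif, giving *giligeetif*.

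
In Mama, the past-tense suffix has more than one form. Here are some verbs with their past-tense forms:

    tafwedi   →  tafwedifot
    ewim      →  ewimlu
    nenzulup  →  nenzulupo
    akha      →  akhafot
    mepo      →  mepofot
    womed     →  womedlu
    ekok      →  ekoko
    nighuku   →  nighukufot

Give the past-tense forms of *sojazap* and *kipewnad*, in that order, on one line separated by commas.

sojazapo, kipewnadlu

The alternation tracks the final sound of the stem — -o when the stem ends in a voiceless consonant (*nenzulup*, *ekok*); -lu when the stem ends in a voiced consonant (*ewim*, *womed*); -fot when the stem ends in a vowel (*tafwedi*, *akha*, *mepo*, *nighuku*).
*sojazap*: final sound = /p/, a voiceless consonant → -o → *sojazapo*.
The final sound of *kipewnad* is /d/, which is a voiced consonant, so the suffix is -lu, giving *kipewnadlu*.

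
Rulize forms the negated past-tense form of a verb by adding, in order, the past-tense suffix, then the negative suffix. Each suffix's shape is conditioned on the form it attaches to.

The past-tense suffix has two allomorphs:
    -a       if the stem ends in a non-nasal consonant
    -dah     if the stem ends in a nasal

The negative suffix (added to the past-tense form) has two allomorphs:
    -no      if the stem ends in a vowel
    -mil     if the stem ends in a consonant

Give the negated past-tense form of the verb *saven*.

*saven* — final consonant /n/ (a nasal) → -dah → *savendah*.
The past-tense form *savendah* — final sound /h/ (a consonant) → -mil → *savendahmil*.

savendahmil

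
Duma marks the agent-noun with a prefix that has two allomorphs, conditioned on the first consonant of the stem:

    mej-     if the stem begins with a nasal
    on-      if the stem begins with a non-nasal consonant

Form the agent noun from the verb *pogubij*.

Since the first consonant of *pogubij* is /p/ (non-nasal), it takes on-, giving *onpogubij*.

onpogubij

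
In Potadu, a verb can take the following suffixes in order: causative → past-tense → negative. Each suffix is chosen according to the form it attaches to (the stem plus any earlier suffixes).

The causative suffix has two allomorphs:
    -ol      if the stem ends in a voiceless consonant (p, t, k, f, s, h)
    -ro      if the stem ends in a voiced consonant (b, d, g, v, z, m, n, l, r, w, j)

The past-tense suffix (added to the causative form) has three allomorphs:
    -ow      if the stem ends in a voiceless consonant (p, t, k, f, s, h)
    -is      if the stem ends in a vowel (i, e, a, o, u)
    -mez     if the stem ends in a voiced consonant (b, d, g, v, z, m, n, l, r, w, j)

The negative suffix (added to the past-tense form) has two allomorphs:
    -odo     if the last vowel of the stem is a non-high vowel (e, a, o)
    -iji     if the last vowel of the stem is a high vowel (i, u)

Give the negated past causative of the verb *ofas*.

ofasolmezodo

*ofas* — final consonant /s/ (voiceless) → -ol → *ofasol*.
The causative form *ofasol*: final sound = /l/, a voiced consonant → -mez → *ofasolmez*.
The last vowel of the past-tense form *ofasolmez* is /e/, which is a non-high vowel, so the negative suffix is -odo, giving *ofasolmezodo*.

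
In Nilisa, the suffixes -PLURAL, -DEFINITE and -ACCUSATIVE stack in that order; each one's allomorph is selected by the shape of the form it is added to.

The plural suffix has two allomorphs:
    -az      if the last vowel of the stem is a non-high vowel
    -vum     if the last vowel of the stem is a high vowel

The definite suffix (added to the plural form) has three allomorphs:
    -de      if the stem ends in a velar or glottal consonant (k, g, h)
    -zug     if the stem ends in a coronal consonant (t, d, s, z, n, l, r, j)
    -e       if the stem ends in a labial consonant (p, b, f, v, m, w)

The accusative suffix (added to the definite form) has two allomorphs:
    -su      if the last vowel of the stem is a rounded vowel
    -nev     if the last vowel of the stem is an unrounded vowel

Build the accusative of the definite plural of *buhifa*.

buhifaazzugsu

The last vowel of *buhifa* is /a/, which is a non-high vowel, so the plural suffix is -az, giving *buhifaaz*.
The plural form *buhifaaz*: final consonant = /z/, coronal → -zug → *buhifaazzug*.
Since the last vowel of the definite form *buhifaazzug* is /u/ (a rounded vowel), it takes -su, giving *buhifaazzugsu*.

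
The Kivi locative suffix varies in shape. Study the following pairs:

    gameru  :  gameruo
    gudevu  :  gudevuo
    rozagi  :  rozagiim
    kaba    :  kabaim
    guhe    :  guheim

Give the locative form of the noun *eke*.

The pattern is rounding harmony: -o when the last vowel of the stem is a rounded vowel (*gameru*, *gudevu*); -im when the last vowel of the stem is an unrounded vowel (*rozagi*, *kaba*, *guhe*).
*eke* — last vowel /e/ (an unrounded vowel) → -im → *ekeim*.

ekeim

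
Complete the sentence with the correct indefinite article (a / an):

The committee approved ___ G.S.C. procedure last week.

The indefinite article is chosen by the initial *sound* of the following word, not its spelling.
The initialism *G.S.C.* is read letter by letter; the first letter, G, is pronounced /dʒiː/, which begins with a consonant sound.
So the article is *a*: The committee approved a G.S.C. procedure last week.

a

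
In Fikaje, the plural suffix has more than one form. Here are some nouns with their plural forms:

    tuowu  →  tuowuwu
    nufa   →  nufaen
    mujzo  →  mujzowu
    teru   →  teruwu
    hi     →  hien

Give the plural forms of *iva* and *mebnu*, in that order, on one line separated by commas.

ivaen, mebnuwu

Looking at the last vowel of each stem: -wu when the last vowel of the stem is a rounded vowel (*tuowu*, *mujzo*, *teru*); -en when the last vowel of the stem is an unrounded vowel (*nufa*, *hi*).
*iva*: last vowel = /a/, an unrounded vowel → -en → *ivaen*.
Since the last vowel of *mebnu* is /u/ (a rounded vowel), it takes -wu, giving *mebnuwu*.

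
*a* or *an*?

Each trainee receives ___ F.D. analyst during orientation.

The indefinite article is chosen by the initial *sound* of the following word, not its spelling.
The initialism *F.D.* is read letter by letter; the first letter, F, is pronounced /ɛf/, which begins with a vowel sound.
So the article is *an*: Each trainee receives an F.D. analyst during orientation.

an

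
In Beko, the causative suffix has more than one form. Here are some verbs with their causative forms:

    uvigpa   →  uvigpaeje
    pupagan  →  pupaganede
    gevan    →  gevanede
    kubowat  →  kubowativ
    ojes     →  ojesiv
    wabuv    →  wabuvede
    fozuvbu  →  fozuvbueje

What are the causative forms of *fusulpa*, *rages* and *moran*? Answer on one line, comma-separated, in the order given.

fusulpaeje, ragesiv, moranede

The suffix is conditioned by the final sound: -iv when the stem ends in a voiceless consonant (*kubowat*, *ojes*); -ede when the stem ends in a voiced consonant (*pupagan*, *gevan*, *wabuv*); -eje when the stem ends in a vowel (*uvigpa*, *fozuvbu*).
*fusulpa*: final sound = /a/, a vowel → -eje → *fusulpaeje*.
*rages* — final sound /s/ (a voiceless consonant) → -iv → *ragesiv*.
*moran*: final sound = /n/, a voiced consonant → -ede → *moranede*.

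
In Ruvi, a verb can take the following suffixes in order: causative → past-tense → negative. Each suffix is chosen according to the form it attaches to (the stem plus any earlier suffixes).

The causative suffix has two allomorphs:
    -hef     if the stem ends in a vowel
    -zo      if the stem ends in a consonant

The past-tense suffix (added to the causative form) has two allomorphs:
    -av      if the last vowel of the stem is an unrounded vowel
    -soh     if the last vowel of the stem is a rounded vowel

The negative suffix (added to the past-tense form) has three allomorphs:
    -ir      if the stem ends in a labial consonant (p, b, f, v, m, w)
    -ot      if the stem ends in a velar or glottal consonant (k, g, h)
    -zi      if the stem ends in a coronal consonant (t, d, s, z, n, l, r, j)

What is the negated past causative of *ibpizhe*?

ibpizhehefavir

Since the final sound of *ibpizhe* is /e/ (a vowel), it takes -hef, giving *ibpizhehef*.
The last vowel of the causative form *ibpizhehef* is /e/, which is an unrounded vowel, so the past-tense suffix is -av, giving *ibpizhehefav*.
The final consonant of the past-tense form *ibpizhehefav* is /v/, which is labial, so the negative suffix is -ir, giving *ibpizhehefavir*.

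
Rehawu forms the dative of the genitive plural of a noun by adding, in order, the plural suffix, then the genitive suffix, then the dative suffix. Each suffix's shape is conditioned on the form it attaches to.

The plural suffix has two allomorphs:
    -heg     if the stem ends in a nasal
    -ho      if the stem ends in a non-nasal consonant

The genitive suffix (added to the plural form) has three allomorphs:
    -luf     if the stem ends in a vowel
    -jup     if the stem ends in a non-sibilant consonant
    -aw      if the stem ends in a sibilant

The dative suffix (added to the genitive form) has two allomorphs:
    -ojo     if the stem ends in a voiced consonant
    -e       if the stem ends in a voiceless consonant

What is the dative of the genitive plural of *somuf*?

*somuf* — final consonant /f/ (non-nasal) → -ho → *somufho*.
The final sound of the plural form *somufho* is /o/, which is a vowel, so the genitive suffix is -luf, giving *somufholuf*.
The final consonant of the genitive form *somufholuf* is /f/, which is voiceless, so the dative suffix is -e, giving *somufholufe*.

somufholufe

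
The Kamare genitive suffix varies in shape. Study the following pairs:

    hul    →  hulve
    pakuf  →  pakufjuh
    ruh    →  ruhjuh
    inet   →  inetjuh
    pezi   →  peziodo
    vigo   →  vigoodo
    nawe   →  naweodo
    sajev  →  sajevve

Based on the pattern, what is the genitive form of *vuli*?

vuliodo

The pattern is voicing of the final sound: -juh when the stem ends in a voiceless consonant (*pakuf*, *ruh*, *inet*); -ve when the stem ends in a voiced consonant (*hul*, *sajev*); -odo when the stem ends in a vowel (*pezi*, *vigo*, *nawe*).
Since the final sound of *vuli* is /i/ (a vowel), it takes -odo, giving *vuliodo*.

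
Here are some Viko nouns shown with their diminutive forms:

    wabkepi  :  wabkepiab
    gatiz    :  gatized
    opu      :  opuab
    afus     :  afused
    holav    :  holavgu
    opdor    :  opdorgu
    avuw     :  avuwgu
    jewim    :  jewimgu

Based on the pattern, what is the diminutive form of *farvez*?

farvezed

Looking at the final sound of each stem: -ed when the stem ends in a sibilant (*gatiz*, *afus*); -gu when the stem ends in a non-sibilant consonant (*holav*, *opdor*, *avuw*, *jewim*); -ab when the stem ends in a vowel (*wabkepi*, *opu*).
The final sound of *farvez* is /z/, which is a sibilant, so the suffix is -ed, giving *farvezed*.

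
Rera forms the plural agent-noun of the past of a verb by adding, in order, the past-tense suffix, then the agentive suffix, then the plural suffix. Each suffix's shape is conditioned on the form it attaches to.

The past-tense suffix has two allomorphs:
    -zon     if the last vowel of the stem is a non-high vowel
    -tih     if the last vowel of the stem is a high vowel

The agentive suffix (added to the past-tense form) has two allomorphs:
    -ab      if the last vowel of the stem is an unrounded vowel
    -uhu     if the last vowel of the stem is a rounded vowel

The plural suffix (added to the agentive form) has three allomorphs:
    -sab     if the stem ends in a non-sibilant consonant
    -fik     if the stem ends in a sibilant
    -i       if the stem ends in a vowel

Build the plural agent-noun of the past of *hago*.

*hago*: last vowel = /o/, a non-high vowel → -zon → *hagozon*.
Since the last vowel of the past-tense form *hagozon* is /o/ (a rounded vowel), it takes -uhu, giving *hagozonuhu*.
The agentive form *hagozonuhu* — final sound /u/ (a vowel) → -i → *hagozonuhui*.

hagozonuhui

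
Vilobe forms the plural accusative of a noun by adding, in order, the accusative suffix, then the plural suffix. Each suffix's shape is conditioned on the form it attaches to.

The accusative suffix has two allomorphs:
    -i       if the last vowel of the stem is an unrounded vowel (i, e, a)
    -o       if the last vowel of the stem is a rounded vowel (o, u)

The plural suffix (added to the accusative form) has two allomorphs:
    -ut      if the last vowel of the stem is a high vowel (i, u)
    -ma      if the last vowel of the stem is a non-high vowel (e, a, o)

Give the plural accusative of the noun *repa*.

The last vowel of *repa* is /a/, which is an unrounded vowel, so the accusative suffix is -i, giving *repai*.
The accusative form *repai* — last vowel /i/ (a high vowel) → -ut → *repaiut*.

repaiut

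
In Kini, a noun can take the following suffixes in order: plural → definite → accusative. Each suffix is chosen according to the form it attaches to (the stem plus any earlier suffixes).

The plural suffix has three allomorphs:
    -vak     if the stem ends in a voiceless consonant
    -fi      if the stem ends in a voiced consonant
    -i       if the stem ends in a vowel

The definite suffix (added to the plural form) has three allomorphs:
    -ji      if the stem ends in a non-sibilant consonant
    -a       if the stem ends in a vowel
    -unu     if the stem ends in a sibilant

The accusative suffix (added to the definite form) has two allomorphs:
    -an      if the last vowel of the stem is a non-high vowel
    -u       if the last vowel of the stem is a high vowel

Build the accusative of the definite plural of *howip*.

howipvakjiu

*howip* — final sound /p/ (a voiceless consonant) → -vak → *howipvak*.
The plural form *howipvak* — final sound /k/ (a non-sibilant consonant) → -ji → *howipvakji*.
The definite form *howipvakji*: last vowel = /i/, a high vowel → -u → *howipvakjiu*.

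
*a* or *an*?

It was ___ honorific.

The indefinite article is chosen by the initial *sound* of the following word, not its spelling.
*honorific* begins with the sound /ɒ/ (silent h) — a vowel sound.
So the article is *an*: It was an honorific.

an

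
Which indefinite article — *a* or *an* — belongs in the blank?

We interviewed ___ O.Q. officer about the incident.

The indefinite article is chosen by the initial *sound* of the following word, not its spelling.
The initialism *O.Q.* is read letter by letter; the first letter, O, is pronounced /oʊ/, which begins with a vowel sound.
So the article is *an*: We interviewed an O.Q. officer about the incident.

an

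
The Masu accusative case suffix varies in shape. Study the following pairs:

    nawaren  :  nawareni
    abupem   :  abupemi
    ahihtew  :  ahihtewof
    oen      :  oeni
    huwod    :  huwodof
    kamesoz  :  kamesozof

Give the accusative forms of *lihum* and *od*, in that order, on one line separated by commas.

The alternation tracks the final consonant of the stem — -i when the stem ends in a nasal (*nawaren*, *abupem*, *oen*); -of when the stem ends in a non-nasal consonant (*ahihtew*, *huwod*, *kamesoz*).
*lihum*: final consonant = /m/, a nasal → -i → *lihumi*.
The final consonant of *od* is /d/, which is non-nasal, so the suffix is -of, giving *odof*.

lihumi, odof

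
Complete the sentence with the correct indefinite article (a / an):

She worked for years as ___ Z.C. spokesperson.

The indefinite article is chosen by the initial *sound* of the following word, not its spelling.
The initialism *Z.C.* is read letter by letter; the first letter, Z, is pronounced /ziː/, which begins with a consonant sound.
So the article is *a*: She worked for years as a Z.C. spokesperson.

a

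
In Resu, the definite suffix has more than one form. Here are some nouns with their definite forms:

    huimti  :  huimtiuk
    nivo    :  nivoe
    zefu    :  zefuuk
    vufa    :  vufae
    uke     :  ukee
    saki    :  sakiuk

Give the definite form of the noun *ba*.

The pattern is height harmony: -uk when the last vowel of the stem is a high vowel (*huimti*, *zefu*, *saki*); -e when the last vowel of the stem is a non-high vowel (*nivo*, *vufa*, *uke*).
*ba*: last vowel = /a/, a non-high vowel → -e → *bae*.

bae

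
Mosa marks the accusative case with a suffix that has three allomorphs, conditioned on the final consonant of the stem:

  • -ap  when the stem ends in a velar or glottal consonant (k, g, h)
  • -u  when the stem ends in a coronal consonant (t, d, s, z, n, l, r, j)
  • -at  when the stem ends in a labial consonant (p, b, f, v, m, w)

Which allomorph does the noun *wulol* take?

-u

The final consonant of *wulol* is /l/, which is coronal, so the suffix is -u.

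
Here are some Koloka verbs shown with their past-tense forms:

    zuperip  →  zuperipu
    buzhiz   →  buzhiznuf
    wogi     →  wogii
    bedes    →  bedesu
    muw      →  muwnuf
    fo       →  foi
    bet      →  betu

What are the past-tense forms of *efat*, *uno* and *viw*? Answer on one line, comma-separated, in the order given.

efatu, unoi, viwnuf

The alternation tracks the final sound of the stem — -u when the stem ends in a voiceless consonant (*zuperip*, *bedes*, *bet*); -nuf when the stem ends in a voiced consonant (*buzhiz*, *muw*); -i when the stem ends in a vowel (*wogi*, *fo*).
*efat* — final sound /t/ (a voiceless consonant) → -u → *efatu*.
*uno* — final sound /o/ (a vowel) → -i → *unoi*.
Since the final sound of *viw* is /w/ (a voiced consonant), it takes -nuf, giving *viwnuf*.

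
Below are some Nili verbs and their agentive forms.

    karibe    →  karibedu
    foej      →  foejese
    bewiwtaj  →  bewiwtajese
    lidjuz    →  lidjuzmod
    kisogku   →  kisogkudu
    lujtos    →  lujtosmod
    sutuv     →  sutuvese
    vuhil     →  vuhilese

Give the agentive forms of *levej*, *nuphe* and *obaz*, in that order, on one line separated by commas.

The suffix is conditioned by the final sound: -mod when the stem ends in a sibilant (*lidjuz*, *lujtos*); -ese when the stem ends in a non-sibilant consonant (*foej*, *bewiwtaj*, *sutuv*, *vuhil*); -du when the stem ends in a vowel (*karibe*, *kisogku*).
Since the final sound of *levej* is /j/ (a non-sibilant consonant), it takes -ese, giving *levejese*.
*nuphe* — final sound /e/ (a vowel) → -du → *nuphedu*.
*obaz*: final sound = /z/, a sibilant → -mod → *obazmod*.

levejese, nuphedu, obazmod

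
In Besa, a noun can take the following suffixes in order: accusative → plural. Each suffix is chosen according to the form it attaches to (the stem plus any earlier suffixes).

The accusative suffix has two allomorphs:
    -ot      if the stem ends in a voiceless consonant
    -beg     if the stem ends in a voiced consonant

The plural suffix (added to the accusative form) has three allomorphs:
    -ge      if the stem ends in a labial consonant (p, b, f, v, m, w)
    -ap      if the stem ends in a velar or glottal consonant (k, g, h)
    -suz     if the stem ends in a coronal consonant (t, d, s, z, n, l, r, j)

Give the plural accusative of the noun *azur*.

*azur* — final consonant /r/ (voiced) → -beg → *azurbeg*.
The accusative form *azurbeg*: final consonant = /g/, velar/glottal → -ap → *azurbegap*.

azurbegap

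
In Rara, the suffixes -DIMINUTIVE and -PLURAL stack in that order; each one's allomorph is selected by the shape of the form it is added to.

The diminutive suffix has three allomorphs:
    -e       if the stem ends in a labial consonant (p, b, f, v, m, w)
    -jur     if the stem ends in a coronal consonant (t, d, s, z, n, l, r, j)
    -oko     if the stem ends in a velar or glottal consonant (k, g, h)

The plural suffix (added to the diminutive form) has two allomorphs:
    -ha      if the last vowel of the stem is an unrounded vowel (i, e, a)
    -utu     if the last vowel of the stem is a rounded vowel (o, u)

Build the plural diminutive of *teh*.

tehokoutu

The final consonant of *teh* is /h/, which is velar/glottal, so the diminutive suffix is -oko, giving *tehoko*.
The diminutive form *tehoko* — last vowel /o/ (a rounded vowel) → -utu → *tehokoutu*.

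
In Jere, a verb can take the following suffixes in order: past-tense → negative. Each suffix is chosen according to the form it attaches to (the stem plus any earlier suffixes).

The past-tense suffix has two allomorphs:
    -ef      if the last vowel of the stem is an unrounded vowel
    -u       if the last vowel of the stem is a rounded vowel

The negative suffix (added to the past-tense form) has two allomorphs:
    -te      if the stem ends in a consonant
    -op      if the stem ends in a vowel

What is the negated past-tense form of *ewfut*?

ewfutuop

*ewfut*: last vowel = /u/, a rounded vowel → -u → *ewfutu*.
The past-tense form *ewfutu*: final sound = /u/, a vowel → -op → *ewfutuop*.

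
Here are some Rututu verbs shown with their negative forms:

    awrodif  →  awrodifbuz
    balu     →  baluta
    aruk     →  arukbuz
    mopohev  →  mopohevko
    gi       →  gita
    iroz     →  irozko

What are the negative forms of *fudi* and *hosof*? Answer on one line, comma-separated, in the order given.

The alternation tracks the final sound of the stem — -buz when the stem ends in a voiceless consonant (*awrodif*, *aruk*); -ko when the stem ends in a voiced consonant (*mopohev*, *iroz*); -ta when the stem ends in a vowel (*balu*, *gi*).
The final sound of *fudi* is /i/, which is a vowel, so the suffix is -ta, giving *fudita*.
Since the final sound of *hosof* is /f/ (a voiceless consonant), it takes -buz, giving *hosofbuz*.

fudita, hosofbuz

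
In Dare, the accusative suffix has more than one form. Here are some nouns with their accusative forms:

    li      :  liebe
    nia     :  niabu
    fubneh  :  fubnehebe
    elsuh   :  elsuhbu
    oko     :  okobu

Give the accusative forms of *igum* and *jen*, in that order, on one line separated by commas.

igumbu, jenebe

The alternation tracks the last vowel of the stem — -ebe when the last vowel of the stem is a front vowel (*li*, *fubneh*); -bu when the last vowel of the stem is a back vowel (*nia*, *elsuh*, *oko*).
*igum* — last vowel /u/ (a back vowel) → -bu → *igumbu*.
The last vowel of *jen* is /e/, which is a front vowel, so the suffix is -ebe, giving *jenebe*.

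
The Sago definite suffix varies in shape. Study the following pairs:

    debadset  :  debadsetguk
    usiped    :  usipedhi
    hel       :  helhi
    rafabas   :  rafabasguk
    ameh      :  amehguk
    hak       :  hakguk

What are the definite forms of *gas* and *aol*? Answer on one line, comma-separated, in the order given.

gasguk, aolhi

The alternation tracks the final consonant of the stem — -guk when the stem ends in a voiceless consonant (*debadset*, *rafabas*, *ameh*, *hak*); -hi when the stem ends in a voiced consonant (*usiped*, *hel*).
*gas*: final consonant = /s/, voiceless → -guk → *gasguk*.
The final consonant of *aol* is /l/, which is voiced, so the suffix is -hi, giving *aolhi*.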